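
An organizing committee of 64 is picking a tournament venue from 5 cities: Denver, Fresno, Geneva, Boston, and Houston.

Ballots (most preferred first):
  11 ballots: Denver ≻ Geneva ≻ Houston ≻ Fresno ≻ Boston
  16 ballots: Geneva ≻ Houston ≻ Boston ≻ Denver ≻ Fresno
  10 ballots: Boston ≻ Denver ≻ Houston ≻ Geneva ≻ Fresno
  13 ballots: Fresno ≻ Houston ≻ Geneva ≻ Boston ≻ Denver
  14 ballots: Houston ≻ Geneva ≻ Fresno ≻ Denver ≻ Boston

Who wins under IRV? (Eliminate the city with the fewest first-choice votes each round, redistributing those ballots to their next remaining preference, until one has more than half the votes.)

Houston

Round 1: Denver 11, Fresno 13, Geneva 16, Boston 10, Houston 14. Boston eliminated.
Round 2: Denver 21, Fresno 13, Geneva 16, Houston 14. Fresno eliminated.
Round 3: Denver 21, Geneva 16, Houston 27. Geneva eliminated.
Round 4: Denver 21, Houston 43. Houston has a majority (≥33).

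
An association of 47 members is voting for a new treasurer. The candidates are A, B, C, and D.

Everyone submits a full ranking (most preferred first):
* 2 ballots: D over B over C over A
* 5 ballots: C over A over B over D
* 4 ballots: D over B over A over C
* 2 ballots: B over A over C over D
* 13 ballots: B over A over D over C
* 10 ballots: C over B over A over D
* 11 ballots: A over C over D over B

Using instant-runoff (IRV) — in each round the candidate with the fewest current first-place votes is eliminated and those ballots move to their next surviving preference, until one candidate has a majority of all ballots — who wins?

C

Round 1: A 11, B 15, C 15, D 6. D eliminated.
Round 2: A 11, B 21, C 15. A eliminated.
Round 3: B 21, C 26. C has a majority (≥24).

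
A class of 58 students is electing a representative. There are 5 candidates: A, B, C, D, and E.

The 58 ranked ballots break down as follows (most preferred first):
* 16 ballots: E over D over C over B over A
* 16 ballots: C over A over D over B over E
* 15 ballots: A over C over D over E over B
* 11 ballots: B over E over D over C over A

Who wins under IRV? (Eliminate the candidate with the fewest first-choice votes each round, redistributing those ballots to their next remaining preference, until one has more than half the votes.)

Round 1: A 15, B 11, C 16, D 0, E 16. D eliminated.
Round 2: A 15, B 11, C 16, E 16. B eliminated.
Round 3: A 15, C 16, E 27. A eliminated.
Round 4: C 31, E 27. C has a majority (≥30).

C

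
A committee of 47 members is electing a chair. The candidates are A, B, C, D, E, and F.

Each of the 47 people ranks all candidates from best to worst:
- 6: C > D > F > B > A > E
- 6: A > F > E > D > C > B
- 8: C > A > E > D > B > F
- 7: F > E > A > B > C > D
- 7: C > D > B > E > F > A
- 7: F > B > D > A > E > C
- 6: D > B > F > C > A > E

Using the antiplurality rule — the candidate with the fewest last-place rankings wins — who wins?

Last-place votes: A 7, B 6, C 7, D 7, E 12, F 8.

B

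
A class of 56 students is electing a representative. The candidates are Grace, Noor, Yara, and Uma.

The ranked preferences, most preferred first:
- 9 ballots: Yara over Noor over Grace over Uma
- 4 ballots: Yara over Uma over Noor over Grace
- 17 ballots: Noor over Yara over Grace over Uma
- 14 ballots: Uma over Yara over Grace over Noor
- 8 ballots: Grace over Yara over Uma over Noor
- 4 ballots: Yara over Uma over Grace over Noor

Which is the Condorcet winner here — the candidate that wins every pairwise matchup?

Yara

Yara vs Grace: 48–8
Yara vs Noor: 39–17
Yara vs Uma: 42–14
Yara beats every other candidate.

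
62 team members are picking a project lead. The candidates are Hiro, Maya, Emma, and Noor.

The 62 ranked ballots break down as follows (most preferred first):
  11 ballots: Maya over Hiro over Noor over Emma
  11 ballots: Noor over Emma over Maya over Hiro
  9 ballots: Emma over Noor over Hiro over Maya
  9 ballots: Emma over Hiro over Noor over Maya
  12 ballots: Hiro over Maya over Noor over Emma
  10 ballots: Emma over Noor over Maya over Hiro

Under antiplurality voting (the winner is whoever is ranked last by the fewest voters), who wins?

Last-place votes: Hiro 21, Maya 18, Emma 23, Noor 0.

Noor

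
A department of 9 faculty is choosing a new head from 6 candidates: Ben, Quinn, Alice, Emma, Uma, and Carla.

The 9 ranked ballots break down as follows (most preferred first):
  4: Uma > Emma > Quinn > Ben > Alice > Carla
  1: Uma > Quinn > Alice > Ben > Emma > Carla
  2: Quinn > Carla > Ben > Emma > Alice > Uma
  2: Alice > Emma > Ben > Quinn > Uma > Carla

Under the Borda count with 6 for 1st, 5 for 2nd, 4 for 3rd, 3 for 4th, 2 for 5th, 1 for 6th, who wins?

Ben: 4×3 + 1×3 + 2×4 + 2×4 = 31
Quinn: 4×4 + 1×5 + 2×6 + 2×3 = 39
Alice: 4×2 + 1×4 + 2×2 + 2×6 = 28
Emma: 4×5 + 1×2 + 2×3 + 2×5 = 38
Uma: 4×6 + 1×6 + 2×1 + 2×2 = 36
Carla: 4×1 + 1×1 + 2×5 + 2×1 = 17

Quinn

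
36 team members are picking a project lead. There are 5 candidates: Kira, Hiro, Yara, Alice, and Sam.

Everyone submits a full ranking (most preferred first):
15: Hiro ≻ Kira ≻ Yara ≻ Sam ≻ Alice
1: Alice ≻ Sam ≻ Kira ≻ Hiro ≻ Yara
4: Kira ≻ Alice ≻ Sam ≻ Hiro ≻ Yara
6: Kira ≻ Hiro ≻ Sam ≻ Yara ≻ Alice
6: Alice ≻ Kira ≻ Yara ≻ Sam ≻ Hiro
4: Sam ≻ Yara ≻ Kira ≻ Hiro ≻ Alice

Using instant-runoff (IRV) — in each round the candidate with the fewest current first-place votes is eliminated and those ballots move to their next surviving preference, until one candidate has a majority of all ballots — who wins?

Kira

Round 1: Kira 10, Hiro 15, Yara 0, Alice 7, Sam 4. Yara eliminated.
Round 2: Kira 10, Hiro 15, Alice 7, Sam 4. Sam eliminated.
Round 3: Kira 14, Hiro 15, Alice 7. Alice eliminated.
Round 4: Kira 21, Hiro 15. Kira has a majority (≥19).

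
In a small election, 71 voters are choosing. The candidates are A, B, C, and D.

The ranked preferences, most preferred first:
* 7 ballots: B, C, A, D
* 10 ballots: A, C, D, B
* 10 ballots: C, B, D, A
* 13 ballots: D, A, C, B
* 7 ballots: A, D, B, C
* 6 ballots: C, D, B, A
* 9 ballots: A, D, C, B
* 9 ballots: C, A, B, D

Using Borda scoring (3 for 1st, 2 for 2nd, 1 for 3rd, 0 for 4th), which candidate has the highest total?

A: 7×1 + 10×3 + 10×0 + 13×2 + 7×3 + 6×0 + 9×3 + 9×2 = 129
B: 7×3 + 10×0 + 10×2 + 13×0 + 7×1 + 6×1 + 9×0 + 9×1 = 63
C: 7×2 + 10×2 + 10×3 + 13×1 + 7×0 + 6×3 + 9×1 + 9×3 = 131
D: 7×0 + 10×1 + 10×1 + 13×3 + 7×2 + 6×2 + 9×2 + 9×0 = 103

C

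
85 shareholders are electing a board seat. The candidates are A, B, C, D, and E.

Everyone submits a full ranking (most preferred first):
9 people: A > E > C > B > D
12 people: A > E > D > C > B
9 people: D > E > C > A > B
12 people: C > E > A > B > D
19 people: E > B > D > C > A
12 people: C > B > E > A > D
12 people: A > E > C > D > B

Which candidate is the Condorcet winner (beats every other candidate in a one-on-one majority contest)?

E vs A: 52–33
E vs B: 73–12
E vs C: 61–24
E vs D: 76–9
E beats every other candidate.

E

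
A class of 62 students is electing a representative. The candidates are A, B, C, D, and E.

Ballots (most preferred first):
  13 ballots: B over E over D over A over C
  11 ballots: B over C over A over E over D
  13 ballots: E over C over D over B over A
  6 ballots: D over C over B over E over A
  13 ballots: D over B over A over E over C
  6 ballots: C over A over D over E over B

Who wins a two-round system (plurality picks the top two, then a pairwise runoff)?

Round 1 first-place votes: A 0, B 24, C 6, D 19, E 13. B and D advance.
Runoff: B is ranked above D on 24 ballots, D above B on 38.

D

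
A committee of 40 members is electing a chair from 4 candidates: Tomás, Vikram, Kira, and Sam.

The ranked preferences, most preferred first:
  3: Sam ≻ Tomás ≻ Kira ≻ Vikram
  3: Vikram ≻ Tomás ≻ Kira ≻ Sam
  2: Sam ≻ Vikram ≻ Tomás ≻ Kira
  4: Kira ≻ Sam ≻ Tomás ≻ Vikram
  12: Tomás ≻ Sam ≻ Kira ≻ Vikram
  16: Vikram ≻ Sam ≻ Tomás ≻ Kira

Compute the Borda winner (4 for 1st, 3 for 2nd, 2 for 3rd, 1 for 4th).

Tomás: 3×3 + 3×3 + 2×2 + 4×2 + 12×4 + 16×2 = 110
Vikram: 3×1 + 3×4 + 2×3 + 4×1 + 12×1 + 16×4 = 101
Kira: 3×2 + 3×2 + 2×1 + 4×4 + 12×2 + 16×1 = 70
Sam: 3×4 + 3×1 + 2×4 + 4×3 + 12×3 + 16×3 = 119

Sam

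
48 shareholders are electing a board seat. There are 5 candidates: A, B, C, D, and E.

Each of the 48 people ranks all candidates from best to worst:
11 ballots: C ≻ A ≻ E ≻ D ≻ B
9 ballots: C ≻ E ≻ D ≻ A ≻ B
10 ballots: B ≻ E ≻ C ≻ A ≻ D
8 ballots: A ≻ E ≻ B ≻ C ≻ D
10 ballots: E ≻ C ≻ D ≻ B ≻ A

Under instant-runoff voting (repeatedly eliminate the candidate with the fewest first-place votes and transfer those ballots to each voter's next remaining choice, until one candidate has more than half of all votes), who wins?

E

Round 1: A 8, B 10, C 20, D 0, E 10. D eliminated.
Round 2: A 8, B 10, C 20, E 10. A eliminated.
Round 3: B 10, C 20, E 18. B eliminated.
Round 4: C 20, E 28. E has a majority (≥25).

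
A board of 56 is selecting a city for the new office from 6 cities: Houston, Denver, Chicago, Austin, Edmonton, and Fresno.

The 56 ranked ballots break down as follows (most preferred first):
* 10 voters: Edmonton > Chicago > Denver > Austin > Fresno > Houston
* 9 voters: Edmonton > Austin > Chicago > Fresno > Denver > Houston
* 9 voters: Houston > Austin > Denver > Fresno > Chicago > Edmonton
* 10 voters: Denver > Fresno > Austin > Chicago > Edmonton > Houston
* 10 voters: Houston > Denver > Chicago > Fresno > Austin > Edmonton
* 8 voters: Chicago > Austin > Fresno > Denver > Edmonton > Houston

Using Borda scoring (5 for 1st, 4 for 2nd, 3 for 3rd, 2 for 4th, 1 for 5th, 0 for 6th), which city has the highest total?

Houston: 10×0 + 9×0 + 9×5 + 10×0 + 10×5 + 8×0 = 95
Denver: 10×3 + 9×1 + 9×3 + 10×5 + 10×4 + 8×2 = 172
Chicago: 10×4 + 9×3 + 9×1 + 10×2 + 10×3 + 8×5 = 166
Austin: 10×2 + 9×4 + 9×4 + 10×3 + 10×1 + 8×4 = 164
Edmonton: 10×5 + 9×5 + 9×0 + 10×1 + 10×0 + 8×1 = 113
Fresno: 10×1 + 9×2 + 9×2 + 10×4 + 10×2 + 8×3 = 130

Denver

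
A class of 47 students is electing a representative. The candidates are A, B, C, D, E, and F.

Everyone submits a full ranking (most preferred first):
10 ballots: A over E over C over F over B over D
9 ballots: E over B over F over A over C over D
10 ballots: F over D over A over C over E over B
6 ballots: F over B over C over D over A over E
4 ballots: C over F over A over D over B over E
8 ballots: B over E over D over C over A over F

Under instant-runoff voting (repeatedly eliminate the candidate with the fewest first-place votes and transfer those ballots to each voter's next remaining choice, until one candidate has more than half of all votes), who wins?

E

Round 1: A 10, B 8, C 4, D 0, E 9, F 16. D eliminated.
Round 2: A 10, B 8, C 4, E 9, F 16. C eliminated.
Round 3: A 10, B 8, E 9, F 20. B eliminated.
Round 4: A 10, E 17, F 20. A eliminated.
Round 5: E 27, F 20. E has a majority (≥24).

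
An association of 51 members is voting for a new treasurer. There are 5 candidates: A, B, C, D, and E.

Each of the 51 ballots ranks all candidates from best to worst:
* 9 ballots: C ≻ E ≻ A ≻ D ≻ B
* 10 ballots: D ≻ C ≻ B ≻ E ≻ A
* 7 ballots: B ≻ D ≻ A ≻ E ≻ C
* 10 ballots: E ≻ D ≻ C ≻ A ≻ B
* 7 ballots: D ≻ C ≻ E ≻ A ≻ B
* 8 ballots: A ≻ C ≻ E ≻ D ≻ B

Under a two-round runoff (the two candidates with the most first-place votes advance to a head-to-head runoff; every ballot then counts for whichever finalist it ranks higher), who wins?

E

Round 1 first-place votes: A 8, B 7, C 9, D 17, E 10. D and E advance.
Runoff: D is ranked above E on 24 ballots, E above D on 27.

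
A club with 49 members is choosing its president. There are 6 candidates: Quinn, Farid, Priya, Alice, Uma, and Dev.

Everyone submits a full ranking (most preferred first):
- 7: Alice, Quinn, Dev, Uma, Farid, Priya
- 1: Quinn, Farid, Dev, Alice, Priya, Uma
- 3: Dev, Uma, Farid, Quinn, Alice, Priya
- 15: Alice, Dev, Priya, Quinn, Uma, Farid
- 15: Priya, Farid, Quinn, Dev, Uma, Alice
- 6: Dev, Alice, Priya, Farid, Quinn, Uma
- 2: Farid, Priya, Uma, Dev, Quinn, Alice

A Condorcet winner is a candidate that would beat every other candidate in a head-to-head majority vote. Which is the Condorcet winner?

Dev

Dev vs Quinn: 26–23
Dev vs Farid: 31–18
Dev vs Priya: 32–17
Dev vs Alice: 27–22
Dev vs Uma: 47–2
Dev beats every other candidate.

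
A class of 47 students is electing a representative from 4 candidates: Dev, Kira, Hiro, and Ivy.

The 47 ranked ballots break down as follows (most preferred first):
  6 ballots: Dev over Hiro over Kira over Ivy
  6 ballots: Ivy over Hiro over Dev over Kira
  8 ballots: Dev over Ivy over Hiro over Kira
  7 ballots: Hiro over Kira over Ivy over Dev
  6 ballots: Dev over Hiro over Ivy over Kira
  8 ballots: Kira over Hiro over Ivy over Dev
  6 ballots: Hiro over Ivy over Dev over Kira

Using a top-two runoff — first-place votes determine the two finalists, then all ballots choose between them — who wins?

Hiro

Round 1 first-place votes: Dev 20, Kira 8, Hiro 13, Ivy 6. Dev and Hiro advance.
Runoff: Dev is ranked above Hiro on 20 ballots, Hiro above Dev on 27.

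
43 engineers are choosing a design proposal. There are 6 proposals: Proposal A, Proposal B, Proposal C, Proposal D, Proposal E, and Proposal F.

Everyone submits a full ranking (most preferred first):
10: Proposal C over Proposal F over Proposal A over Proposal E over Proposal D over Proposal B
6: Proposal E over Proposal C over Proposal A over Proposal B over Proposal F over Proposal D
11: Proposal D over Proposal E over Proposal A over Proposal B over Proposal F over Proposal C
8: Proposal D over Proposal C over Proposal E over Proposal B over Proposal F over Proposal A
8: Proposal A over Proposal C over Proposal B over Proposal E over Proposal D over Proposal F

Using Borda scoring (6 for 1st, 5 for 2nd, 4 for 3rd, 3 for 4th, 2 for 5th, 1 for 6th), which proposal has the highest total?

Proposal C

Proposal A: 10×4 + 6×4 + 11×4 + 8×1 + 8×6 = 164
Proposal B: 10×1 + 6×3 + 11×3 + 8×3 + 8×4 = 117
Proposal C: 10×6 + 6×5 + 11×1 + 8×5 + 8×5 = 181
Proposal D: 10×2 + 6×1 + 11×6 + 8×6 + 8×2 = 156
Proposal E: 10×3 + 6×6 + 11×5 + 8×4 + 8×3 = 177
Proposal F: 10×5 + 6×2 + 11×2 + 8×2 + 8×1 = 108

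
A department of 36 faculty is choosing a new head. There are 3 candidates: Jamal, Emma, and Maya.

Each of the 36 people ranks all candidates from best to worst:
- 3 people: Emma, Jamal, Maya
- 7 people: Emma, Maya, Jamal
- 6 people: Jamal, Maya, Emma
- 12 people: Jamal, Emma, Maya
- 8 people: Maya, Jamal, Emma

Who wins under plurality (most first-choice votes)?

Jamal

First-place votes: Jamal 18, Emma 10, Maya 8.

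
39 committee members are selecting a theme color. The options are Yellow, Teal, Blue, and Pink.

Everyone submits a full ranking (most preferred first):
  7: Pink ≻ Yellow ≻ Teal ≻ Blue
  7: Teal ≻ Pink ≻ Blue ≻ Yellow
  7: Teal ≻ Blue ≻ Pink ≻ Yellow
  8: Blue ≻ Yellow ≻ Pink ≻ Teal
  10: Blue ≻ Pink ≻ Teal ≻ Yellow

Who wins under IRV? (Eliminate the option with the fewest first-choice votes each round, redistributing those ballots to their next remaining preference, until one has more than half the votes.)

Round 1: Yellow 0, Teal 14, Blue 18, Pink 7. Yellow eliminated.
Round 2: Teal 14, Blue 18, Pink 7. Pink eliminated.
Round 3: Teal 21, Blue 18. Teal has a majority (≥20).

Teal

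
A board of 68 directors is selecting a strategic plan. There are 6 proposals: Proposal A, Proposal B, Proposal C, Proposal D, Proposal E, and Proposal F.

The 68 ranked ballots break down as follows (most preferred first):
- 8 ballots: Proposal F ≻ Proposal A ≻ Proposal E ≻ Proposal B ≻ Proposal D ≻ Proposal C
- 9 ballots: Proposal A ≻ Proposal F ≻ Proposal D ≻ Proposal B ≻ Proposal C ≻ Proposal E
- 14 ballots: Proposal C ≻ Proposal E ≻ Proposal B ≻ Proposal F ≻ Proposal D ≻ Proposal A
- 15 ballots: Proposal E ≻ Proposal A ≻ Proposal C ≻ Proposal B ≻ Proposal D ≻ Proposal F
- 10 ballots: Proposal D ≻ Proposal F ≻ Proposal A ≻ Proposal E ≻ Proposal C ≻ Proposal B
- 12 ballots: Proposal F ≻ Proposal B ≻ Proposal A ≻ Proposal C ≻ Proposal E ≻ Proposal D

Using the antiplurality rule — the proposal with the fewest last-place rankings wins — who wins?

Proposal C

Last-place votes: Proposal A 14, Proposal B 10, Proposal C 8, Proposal D 12, Proposal E 9, Proposal F 15.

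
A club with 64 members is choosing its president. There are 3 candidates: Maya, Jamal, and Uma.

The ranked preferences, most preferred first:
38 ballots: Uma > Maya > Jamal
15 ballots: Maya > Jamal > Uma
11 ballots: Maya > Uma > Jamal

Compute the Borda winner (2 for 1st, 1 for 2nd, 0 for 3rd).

Maya

Maya: 38×1 + 15×2 + 11×2 = 90
Jamal: 38×0 + 15×1 + 11×0 = 15
Uma: 38×2 + 15×0 + 11×1 = 87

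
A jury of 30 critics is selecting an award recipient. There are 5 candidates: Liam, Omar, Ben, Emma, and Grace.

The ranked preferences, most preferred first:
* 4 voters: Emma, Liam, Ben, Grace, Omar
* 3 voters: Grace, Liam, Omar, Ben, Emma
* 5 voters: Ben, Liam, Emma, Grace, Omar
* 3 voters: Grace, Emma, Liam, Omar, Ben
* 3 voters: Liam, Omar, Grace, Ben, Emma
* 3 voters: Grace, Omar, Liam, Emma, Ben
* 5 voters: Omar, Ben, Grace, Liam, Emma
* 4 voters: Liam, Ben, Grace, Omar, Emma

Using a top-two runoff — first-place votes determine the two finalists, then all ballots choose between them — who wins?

Round 1 first-place votes: Liam 7, Omar 5, Ben 5, Emma 4, Grace 9. Grace and Liam advance.
Runoff: Grace is ranked above Liam on 14 ballots, Liam above Grace on 16.

Liam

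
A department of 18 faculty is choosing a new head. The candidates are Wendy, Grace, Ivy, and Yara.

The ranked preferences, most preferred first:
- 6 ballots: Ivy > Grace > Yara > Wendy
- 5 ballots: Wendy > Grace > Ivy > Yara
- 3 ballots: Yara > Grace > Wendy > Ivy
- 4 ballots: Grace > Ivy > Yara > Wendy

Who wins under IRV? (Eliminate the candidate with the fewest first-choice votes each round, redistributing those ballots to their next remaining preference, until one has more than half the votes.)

Round 1: Wendy 5, Grace 4, Ivy 6, Yara 3. Yara eliminated.
Round 2: Wendy 5, Grace 7, Ivy 6. Wendy eliminated.
Round 3: Grace 12, Ivy 6. Grace has a majority (≥10).

Grace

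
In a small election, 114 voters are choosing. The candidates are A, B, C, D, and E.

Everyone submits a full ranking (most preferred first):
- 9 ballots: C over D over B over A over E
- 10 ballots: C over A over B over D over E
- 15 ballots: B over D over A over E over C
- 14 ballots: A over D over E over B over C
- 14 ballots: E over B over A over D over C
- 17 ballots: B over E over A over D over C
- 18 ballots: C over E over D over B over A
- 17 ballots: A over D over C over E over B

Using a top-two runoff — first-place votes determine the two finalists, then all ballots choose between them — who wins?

B

Round 1 first-place votes: A 31, B 32, C 37, D 0, E 14. C and B advance.
Runoff: C is ranked above B on 54 ballots, B above C on 60.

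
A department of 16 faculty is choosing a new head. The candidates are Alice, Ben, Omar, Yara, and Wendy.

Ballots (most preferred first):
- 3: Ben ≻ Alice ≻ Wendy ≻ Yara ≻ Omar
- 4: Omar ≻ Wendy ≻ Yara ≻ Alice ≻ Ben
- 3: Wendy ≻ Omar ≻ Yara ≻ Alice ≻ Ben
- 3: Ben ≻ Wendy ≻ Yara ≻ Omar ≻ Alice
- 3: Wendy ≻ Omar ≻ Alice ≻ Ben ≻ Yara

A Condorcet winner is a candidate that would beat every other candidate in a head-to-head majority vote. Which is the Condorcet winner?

Wendy vs Alice: 13–3
Wendy vs Ben: 10–6
Wendy vs Omar: 12–4
Wendy vs Yara: 16–0
Wendy beats every other candidate.

Wendy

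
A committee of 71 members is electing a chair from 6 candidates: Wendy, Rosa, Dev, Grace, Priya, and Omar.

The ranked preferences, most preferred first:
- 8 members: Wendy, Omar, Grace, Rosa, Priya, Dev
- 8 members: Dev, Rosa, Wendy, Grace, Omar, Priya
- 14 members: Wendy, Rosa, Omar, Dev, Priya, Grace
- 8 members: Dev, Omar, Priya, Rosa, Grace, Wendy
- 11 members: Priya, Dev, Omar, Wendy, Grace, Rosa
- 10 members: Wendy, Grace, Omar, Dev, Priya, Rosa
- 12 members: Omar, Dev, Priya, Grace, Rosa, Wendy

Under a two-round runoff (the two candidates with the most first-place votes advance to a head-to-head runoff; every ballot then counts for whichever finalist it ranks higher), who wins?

Round 1 first-place votes: Wendy 32, Rosa 0, Dev 16, Grace 0, Priya 11, Omar 12. Wendy and Dev advance.
Runoff: Wendy is ranked above Dev on 32 ballots, Dev above Wendy on 39.

Dev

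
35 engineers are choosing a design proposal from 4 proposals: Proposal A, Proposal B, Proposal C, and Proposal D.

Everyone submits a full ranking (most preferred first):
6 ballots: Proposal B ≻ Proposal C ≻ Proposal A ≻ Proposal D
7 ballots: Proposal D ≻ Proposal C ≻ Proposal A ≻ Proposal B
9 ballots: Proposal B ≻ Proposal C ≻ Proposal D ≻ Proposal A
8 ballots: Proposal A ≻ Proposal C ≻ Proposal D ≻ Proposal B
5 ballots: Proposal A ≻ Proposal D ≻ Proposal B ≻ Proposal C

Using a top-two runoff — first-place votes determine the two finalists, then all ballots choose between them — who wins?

Round 1 first-place votes: Proposal A 13, Proposal B 15, Proposal C 0, Proposal D 7. Proposal B and Proposal A advance.
Runoff: Proposal B is ranked above Proposal A on 15 ballots, Proposal A above Proposal B on 20.

Proposal A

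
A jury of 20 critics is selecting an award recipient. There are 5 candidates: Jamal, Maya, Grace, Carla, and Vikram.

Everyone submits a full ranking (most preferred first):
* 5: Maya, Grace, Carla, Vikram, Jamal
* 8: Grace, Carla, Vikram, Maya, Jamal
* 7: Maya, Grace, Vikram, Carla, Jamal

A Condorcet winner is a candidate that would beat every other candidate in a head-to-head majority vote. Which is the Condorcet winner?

Maya

Maya vs Jamal: 20–0
Maya vs Grace: 12–8
Maya vs Carla: 12–8
Maya vs Vikram: 12–8
Maya beats every other candidate.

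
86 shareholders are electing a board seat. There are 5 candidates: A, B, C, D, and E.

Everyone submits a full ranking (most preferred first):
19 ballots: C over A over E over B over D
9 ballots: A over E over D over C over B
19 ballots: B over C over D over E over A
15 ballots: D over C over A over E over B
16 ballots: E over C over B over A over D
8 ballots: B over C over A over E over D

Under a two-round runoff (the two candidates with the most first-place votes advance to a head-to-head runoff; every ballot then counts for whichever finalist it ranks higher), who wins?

Round 1 first-place votes: A 9, B 27, C 19, D 15, E 16. B and C advance.
Runoff: B is ranked above C on 27 ballots, C above B on 59.

C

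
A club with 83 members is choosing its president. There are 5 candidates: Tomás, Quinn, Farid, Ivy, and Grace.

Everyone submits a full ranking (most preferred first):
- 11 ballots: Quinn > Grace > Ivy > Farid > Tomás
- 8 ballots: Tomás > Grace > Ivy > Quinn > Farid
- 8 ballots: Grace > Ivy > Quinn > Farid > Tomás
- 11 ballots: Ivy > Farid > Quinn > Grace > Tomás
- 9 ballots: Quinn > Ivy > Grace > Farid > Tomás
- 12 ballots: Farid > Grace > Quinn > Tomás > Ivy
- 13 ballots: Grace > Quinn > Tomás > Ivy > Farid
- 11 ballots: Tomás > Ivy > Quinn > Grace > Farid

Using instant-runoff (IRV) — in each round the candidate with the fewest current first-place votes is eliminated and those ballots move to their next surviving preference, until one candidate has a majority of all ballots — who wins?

Quinn

Round 1: Tomás 19, Quinn 20, Farid 12, Ivy 11, Grace 21. Ivy eliminated.
Round 2: Tomás 19, Quinn 20, Farid 23, Grace 21. Tomás eliminated.
Round 3: Quinn 31, Farid 23, Grace 29. Farid eliminated.
Round 4: Quinn 42, Grace 41. Quinn has a majority (≥42).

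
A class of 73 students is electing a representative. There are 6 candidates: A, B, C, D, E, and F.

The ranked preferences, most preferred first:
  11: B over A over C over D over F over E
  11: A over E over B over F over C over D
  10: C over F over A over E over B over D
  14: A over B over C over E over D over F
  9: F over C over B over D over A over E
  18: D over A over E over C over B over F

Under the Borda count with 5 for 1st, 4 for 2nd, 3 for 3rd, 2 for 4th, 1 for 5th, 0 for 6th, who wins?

A

A: 11×4 + 11×5 + 10×3 + 14×5 + 9×1 + 18×4 = 280
B: 11×5 + 11×3 + 10×1 + 14×4 + 9×3 + 18×1 = 199
C: 11×3 + 11×1 + 10×5 + 14×3 + 9×4 + 18×2 = 208
D: 11×2 + 11×0 + 10×0 + 14×1 + 9×2 + 18×5 = 144
E: 11×0 + 11×4 + 10×2 + 14×2 + 9×0 + 18×3 = 146
F: 11×1 + 11×2 + 10×4 + 14×0 + 9×5 + 18×0 = 118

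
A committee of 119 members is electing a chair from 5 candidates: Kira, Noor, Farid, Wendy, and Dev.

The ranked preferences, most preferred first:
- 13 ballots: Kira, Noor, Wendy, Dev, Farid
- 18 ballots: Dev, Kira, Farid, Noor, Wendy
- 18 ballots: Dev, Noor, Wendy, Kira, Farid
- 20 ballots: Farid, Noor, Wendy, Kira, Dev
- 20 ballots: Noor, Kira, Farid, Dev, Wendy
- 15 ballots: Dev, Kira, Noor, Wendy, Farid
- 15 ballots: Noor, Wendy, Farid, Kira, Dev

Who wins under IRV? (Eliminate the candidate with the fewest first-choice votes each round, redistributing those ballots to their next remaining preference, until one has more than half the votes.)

Noor

Round 1: Kira 13, Noor 35, Farid 20, Wendy 0, Dev 51. Wendy eliminated.
Round 2: Kira 13, Noor 35, Farid 20, Dev 51. Kira eliminated.
Round 3: Noor 48, Farid 20, Dev 51. Farid eliminated.
Round 4: Noor 68, Dev 51. Noor has a majority (≥60).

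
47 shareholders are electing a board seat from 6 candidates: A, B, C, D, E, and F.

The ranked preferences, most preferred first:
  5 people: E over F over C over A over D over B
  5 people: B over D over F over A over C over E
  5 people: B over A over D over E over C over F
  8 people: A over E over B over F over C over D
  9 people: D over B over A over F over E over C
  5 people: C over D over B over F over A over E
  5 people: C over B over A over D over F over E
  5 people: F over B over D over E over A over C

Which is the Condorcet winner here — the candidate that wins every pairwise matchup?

B vs A: 34–13
B vs C: 32–15
B vs D: 28–19
B vs E: 34–13
B vs F: 37–10
B beats every other candidate.

B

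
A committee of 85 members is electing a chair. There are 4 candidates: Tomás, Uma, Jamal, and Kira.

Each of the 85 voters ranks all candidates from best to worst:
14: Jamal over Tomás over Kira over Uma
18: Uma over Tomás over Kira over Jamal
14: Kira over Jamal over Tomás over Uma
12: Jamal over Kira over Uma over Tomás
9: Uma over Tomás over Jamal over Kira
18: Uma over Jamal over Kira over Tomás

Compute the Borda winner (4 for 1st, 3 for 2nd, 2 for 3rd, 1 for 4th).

Tomás: 14×3 + 18×3 + 14×2 + 12×1 + 9×3 + 18×1 = 181
Uma: 14×1 + 18×4 + 14×1 + 12×2 + 9×4 + 18×4 = 232
Jamal: 14×4 + 18×1 + 14×3 + 12×4 + 9×2 + 18×3 = 236
Kira: 14×2 + 18×2 + 14×4 + 12×3 + 9×1 + 18×2 = 201

Jamal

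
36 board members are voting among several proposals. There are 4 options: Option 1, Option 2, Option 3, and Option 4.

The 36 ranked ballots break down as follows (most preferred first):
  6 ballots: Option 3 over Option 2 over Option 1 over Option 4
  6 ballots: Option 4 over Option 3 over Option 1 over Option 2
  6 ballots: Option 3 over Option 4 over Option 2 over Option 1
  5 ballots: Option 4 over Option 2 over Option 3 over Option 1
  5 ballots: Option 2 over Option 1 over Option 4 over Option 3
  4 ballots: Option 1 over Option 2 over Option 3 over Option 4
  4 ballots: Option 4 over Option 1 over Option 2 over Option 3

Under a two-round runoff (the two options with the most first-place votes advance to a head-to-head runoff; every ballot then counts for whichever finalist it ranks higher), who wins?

Option 4

Round 1 first-place votes: Option 1 4, Option 2 5, Option 3 12, Option 4 15. Option 4 and Option 3 advance.
Runoff: Option 4 is ranked above Option 3 on 20 ballots, Option 3 above Option 4 on 16.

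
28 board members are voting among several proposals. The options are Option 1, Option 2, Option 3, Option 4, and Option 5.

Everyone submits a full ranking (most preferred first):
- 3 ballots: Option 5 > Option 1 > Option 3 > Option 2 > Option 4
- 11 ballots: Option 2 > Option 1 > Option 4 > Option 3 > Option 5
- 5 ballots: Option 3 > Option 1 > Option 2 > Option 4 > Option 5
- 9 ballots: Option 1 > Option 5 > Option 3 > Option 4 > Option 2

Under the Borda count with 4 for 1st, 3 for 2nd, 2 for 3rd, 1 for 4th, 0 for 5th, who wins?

Option 1: 3×3 + 11×3 + 5×3 + 9×4 = 93
Option 2: 3×1 + 11×4 + 5×2 + 9×0 = 57
Option 3: 3×2 + 11×1 + 5×4 + 9×2 = 55
Option 4: 3×0 + 11×2 + 5×1 + 9×1 = 36
Option 5: 3×4 + 11×0 + 5×0 + 9×3 = 39

Option 1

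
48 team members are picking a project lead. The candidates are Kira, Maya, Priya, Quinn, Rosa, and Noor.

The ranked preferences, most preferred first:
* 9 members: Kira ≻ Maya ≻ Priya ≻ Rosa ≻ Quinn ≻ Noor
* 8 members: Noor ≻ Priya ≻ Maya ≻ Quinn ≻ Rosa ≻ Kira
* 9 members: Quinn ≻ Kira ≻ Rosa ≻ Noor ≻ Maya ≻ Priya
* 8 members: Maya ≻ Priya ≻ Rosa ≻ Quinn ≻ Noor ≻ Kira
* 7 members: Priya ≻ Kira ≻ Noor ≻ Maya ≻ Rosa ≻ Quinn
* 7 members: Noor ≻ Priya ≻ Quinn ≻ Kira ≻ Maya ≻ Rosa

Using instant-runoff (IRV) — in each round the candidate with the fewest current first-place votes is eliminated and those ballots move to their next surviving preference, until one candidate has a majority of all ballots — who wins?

Quinn

Round 1: Kira 9, Maya 8, Priya 7, Quinn 9, Rosa 0, Noor 15. Rosa eliminated.
Round 2: Kira 9, Maya 8, Priya 7, Quinn 9, Noor 15. Priya eliminated.
Round 3: Kira 16, Maya 8, Quinn 9, Noor 15. Maya eliminated.
Round 4: Kira 16, Quinn 17, Noor 15. Noor eliminated.
Round 5: Kira 16, Quinn 32. Quinn has a majority (≥25).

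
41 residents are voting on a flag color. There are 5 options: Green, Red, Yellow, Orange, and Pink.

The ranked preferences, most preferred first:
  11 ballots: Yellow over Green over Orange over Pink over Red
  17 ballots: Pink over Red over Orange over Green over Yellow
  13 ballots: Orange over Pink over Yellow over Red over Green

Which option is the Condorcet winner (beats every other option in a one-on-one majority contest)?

Orange

Orange vs Green: 30–11
Orange vs Red: 24–17
Orange vs Yellow: 30–11
Orange vs Pink: 24–17
Orange beats every other option.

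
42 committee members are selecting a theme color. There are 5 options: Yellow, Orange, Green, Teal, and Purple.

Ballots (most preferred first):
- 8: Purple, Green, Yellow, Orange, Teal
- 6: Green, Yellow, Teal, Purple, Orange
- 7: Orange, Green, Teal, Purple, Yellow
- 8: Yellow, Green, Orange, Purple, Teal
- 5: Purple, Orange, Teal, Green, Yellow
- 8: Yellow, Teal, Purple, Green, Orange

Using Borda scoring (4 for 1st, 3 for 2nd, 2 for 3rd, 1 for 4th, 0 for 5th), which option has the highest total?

Green

Yellow: 8×2 + 6×3 + 7×0 + 8×4 + 5×0 + 8×4 = 98
Orange: 8×1 + 6×0 + 7×4 + 8×2 + 5×3 + 8×0 = 67
Green: 8×3 + 6×4 + 7×3 + 8×3 + 5×1 + 8×1 = 106
Teal: 8×0 + 6×2 + 7×2 + 8×0 + 5×2 + 8×3 = 60
Purple: 8×4 + 6×1 + 7×1 + 8×1 + 5×4 + 8×2 = 89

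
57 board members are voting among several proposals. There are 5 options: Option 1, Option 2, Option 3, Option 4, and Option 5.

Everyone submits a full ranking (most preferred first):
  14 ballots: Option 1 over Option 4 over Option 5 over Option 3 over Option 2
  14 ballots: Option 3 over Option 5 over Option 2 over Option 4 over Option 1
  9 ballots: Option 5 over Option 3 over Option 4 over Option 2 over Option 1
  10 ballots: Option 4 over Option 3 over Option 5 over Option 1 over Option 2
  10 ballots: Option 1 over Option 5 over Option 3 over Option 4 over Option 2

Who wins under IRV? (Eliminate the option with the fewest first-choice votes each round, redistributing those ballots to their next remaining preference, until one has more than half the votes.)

Round 1: Option 1 24, Option 2 0, Option 3 14, Option 4 10, Option 5 9. Option 2 eliminated.
Round 2: Option 1 24, Option 3 14, Option 4 10, Option 5 9. Option 5 eliminated.
Round 3: Option 1 24, Option 3 23, Option 4 10. Option 4 eliminated.
Round 4: Option 1 24, Option 3 33. Option 3 has a majority (≥29).

Option 3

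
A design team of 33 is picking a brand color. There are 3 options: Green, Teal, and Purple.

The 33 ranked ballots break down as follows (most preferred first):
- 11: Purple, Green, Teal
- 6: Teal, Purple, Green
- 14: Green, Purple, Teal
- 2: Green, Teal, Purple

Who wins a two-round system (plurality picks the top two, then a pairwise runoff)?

Round 1 first-place votes: Green 16, Teal 6, Purple 11. Green and Purple advance.
Runoff: Green is ranked above Purple on 16 ballots, Purple above Green on 17.

Purple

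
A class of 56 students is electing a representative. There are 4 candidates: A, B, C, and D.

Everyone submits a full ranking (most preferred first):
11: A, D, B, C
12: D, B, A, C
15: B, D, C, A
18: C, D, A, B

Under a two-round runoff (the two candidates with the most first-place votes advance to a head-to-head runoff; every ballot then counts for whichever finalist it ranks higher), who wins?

B

Round 1 first-place votes: A 11, B 15, C 18, D 12. C and B advance.
Runoff: C is ranked above B on 18 ballots, B above C on 38.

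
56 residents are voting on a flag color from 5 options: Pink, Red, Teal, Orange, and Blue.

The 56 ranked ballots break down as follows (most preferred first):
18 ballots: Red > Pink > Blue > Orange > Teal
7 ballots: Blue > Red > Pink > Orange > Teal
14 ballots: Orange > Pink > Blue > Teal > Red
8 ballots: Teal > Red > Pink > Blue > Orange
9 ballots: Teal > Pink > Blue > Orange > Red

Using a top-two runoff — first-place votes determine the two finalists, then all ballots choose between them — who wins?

Teal

Round 1 first-place votes: Pink 0, Red 18, Teal 17, Orange 14, Blue 7. Red and Teal advance.
Runoff: Red is ranked above Teal on 25 ballots, Teal above Red on 31.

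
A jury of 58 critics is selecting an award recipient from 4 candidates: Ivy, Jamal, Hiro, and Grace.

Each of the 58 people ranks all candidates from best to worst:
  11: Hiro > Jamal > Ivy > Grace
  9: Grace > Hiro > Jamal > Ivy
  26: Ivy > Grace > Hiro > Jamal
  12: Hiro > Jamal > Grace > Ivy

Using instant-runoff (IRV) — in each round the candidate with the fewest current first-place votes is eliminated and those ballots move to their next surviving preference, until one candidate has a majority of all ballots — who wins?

Hiro

Round 1: Ivy 26, Jamal 0, Hiro 23, Grace 9. Jamal eliminated.
Round 2: Ivy 26, Hiro 23, Grace 9. Grace eliminated.
Round 3: Ivy 26, Hiro 32. Hiro has a majority (≥30).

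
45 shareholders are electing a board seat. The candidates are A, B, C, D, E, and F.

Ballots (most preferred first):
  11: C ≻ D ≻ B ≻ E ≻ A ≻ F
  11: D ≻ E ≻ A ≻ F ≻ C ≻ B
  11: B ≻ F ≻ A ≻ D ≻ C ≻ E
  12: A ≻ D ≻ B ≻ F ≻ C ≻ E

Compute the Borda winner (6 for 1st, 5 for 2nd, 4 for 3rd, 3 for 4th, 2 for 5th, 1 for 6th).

D

A: 11×2 + 11×4 + 11×4 + 12×6 = 182
B: 11×4 + 11×1 + 11×6 + 12×4 = 169
C: 11×6 + 11×2 + 11×2 + 12×2 = 134
D: 11×5 + 11×6 + 11×3 + 12×5 = 214
E: 11×3 + 11×5 + 11×1 + 12×1 = 111
F: 11×1 + 11×3 + 11×5 + 12×3 = 135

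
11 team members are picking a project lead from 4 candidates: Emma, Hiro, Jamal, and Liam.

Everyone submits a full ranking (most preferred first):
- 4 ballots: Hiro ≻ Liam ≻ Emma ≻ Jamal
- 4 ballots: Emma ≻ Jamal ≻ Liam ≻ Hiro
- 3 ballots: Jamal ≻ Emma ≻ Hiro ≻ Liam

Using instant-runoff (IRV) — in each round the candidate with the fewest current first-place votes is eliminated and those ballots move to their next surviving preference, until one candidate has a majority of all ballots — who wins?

Round 1: Emma 4, Hiro 4, Jamal 3, Liam 0. Liam eliminated.
Round 2: Emma 4, Hiro 4, Jamal 3. Jamal eliminated.
Round 3: Emma 7, Hiro 4. Emma has a majority (≥6).

Emma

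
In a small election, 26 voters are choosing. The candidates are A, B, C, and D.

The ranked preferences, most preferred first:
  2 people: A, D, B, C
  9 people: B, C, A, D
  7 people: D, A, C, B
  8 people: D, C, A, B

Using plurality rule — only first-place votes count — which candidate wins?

D

First-place votes: A 2, B 9, C 0, D 15.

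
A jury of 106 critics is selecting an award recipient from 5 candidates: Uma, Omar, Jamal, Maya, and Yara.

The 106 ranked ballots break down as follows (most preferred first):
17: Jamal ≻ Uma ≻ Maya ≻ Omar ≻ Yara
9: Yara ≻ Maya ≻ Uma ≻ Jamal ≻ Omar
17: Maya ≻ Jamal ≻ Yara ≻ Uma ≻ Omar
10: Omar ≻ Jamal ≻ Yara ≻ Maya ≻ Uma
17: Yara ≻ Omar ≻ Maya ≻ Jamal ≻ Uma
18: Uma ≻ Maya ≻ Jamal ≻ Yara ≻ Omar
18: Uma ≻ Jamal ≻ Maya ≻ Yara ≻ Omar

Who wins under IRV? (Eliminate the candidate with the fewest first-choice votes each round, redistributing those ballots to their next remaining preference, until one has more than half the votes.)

Round 1: Uma 36, Omar 10, Jamal 17, Maya 17, Yara 26. Omar eliminated.
Round 2: Uma 36, Jamal 27, Maya 17, Yara 26. Maya eliminated.
Round 3: Uma 36, Jamal 44, Yara 26. Yara eliminated.
Round 4: Uma 45, Jamal 61. Jamal has a majority (≥54).

Jamal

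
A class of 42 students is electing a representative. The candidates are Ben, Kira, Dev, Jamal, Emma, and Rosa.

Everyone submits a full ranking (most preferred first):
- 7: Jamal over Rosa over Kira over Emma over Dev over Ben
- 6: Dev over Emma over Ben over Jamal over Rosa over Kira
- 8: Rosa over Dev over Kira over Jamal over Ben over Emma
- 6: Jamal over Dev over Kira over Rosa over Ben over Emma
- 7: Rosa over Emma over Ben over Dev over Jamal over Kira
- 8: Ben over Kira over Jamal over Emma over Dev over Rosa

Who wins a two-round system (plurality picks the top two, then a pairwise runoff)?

Jamal

Round 1 first-place votes: Ben 8, Kira 0, Dev 6, Jamal 13, Emma 0, Rosa 15. Rosa and Jamal advance.
Runoff: Rosa is ranked above Jamal on 15 ballots, Jamal above Rosa on 27.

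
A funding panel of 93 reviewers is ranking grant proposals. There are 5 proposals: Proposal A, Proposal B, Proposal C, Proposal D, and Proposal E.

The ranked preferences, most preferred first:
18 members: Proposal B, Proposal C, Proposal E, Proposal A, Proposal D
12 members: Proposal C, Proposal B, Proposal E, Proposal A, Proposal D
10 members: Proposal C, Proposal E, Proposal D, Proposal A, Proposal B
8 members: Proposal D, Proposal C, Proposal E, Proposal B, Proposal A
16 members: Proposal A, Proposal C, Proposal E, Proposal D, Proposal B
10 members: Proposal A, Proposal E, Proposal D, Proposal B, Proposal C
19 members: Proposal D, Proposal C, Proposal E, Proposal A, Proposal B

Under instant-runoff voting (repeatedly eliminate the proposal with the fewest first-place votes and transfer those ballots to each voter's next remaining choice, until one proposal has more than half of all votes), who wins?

Proposal C

Round 1: Proposal A 26, Proposal B 18, Proposal C 22, Proposal D 27, Proposal E 0. Proposal E eliminated.
Round 2: Proposal A 26, Proposal B 18, Proposal C 22, Proposal D 27. Proposal B eliminated.
Round 3: Proposal A 26, Proposal C 40, Proposal D 27. Proposal A eliminated.
Round 4: Proposal C 56, Proposal D 37. Proposal C has a majority (≥47).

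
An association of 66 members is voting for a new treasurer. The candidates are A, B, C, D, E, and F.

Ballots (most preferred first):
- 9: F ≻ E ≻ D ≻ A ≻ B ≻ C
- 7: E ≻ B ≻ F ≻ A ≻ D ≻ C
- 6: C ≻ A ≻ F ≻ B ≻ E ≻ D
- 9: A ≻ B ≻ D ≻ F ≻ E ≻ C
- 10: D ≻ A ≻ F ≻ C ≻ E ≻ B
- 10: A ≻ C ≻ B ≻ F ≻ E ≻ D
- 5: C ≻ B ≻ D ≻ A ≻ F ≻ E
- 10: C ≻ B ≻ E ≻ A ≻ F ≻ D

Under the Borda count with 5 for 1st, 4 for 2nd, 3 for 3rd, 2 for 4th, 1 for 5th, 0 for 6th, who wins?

A: 9×2 + 7×2 + 6×4 + 9×5 + 10×4 + 10×5 + 5×2 + 10×2 = 221
B: 9×1 + 7×4 + 6×2 + 9×4 + 10×0 + 10×3 + 5×4 + 10×4 = 175
C: 9×0 + 7×0 + 6×5 + 9×0 + 10×2 + 10×4 + 5×5 + 10×5 = 165
D: 9×3 + 7×1 + 6×0 + 9×3 + 10×5 + 10×0 + 5×3 + 10×0 = 126
E: 9×4 + 7×5 + 6×1 + 9×1 + 10×1 + 10×1 + 5×0 + 10×3 = 136
F: 9×5 + 7×3 + 6×3 + 9×2 + 10×3 + 10×2 + 5×1 + 10×1 = 167

A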